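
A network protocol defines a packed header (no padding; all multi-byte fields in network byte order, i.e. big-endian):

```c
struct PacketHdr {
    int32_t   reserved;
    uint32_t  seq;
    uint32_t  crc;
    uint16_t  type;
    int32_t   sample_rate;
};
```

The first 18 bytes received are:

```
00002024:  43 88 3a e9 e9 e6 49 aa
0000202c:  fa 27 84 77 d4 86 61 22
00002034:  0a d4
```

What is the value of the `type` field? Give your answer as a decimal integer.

54406

`type` follows `reserved` (4 B), `seq` (4 B), `crc` (4 B), so it starts at offset 4 + 4 + 4 = 12 and occupies 2 bytes.
Bytes at offsets 12..13: D4 86.
Big-endian stores the most-significant byte at the lowest address.
The bytes are already most-significant first: 0xD486.
0xD486 = 54406.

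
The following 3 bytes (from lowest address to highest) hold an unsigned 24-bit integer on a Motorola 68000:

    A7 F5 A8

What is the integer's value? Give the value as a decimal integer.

In big-endian order the high byte comes first in memory.
The bytes are already most-significant first: 0xA7F5A8.
0xA7F5A8 = 11007400.

11007400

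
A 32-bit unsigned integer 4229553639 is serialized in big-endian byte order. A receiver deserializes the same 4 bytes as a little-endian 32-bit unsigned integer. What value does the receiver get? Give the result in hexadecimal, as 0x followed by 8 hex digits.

4229553639 in 32-bit hexadecimal is 0xFC19DDE7.
Stored big-endian, the bytes at ascending addresses are FC 19 DD E7.
Read back as little-endian, the first byte is least significant, giving 0xE7DD19FC.

0xE7DD19FC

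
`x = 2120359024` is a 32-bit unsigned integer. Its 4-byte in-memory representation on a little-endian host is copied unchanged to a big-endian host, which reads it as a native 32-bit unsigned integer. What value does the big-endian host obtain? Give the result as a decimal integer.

1880908414

2120359024 in 32-bit hexadecimal is 0x7E621C70.
Stored little-endian, the bytes at ascending addresses are 70 1C 62 7E.
Read back as big-endian, the last byte is least significant, giving 0x701C627E.
0x701C627E = 1880908414.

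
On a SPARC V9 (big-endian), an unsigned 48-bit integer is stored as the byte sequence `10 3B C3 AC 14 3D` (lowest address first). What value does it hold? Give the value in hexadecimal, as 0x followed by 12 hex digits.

0x103BC3AC143D

Big-endian: lowest address holds the most-significant byte.
The bytes are already most-significant first: 0x103BC3AC143D.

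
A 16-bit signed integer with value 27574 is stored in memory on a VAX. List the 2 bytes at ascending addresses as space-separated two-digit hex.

B6 6B

27574 in hexadecimal, padded to 16 bits, is 0x6BB6.
Split into bytes (most-significant first): 6B B6.
Little-endian: lowest address holds the least-significant byte.
So at ascending addresses the bytes are B6 6B.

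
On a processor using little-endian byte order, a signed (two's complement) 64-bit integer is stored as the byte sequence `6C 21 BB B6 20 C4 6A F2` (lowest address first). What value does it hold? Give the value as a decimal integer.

Little-endian stores the least-significant byte at the lowest address.
Reassemble most-significant byte first: F2 6A C4 20 B6 BB 21 6C → 0xF26AC420B6BB216C.
Top bit is set, so as a signed 64-bit value this is 0xF26AC420B6BB216C − 2^64 = -978754324215946900.

-978754324215946900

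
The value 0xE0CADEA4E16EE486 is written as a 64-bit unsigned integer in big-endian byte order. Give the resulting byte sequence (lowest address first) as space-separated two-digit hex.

Split into bytes (most-significant first): E0 CA DE A4 E1 6E E4 86.
Big-endian: lowest address holds the most-significant byte.
So the memory order matches the most-significant-first order: E0 CA DE A4 E1 6E E4 86.

E0 CA DE A4 E1 6E E4 86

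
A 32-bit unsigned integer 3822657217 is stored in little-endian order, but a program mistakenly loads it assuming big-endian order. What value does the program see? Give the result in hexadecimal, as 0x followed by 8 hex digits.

0xC11ED9E3

3822657217 in 32-bit hexadecimal is 0xE3D91EC1.
Stored little-endian, the bytes at ascending addresses are C1 1E D9 E3.
Read back as big-endian, the last byte is least significant, giving 0xC11ED9E3.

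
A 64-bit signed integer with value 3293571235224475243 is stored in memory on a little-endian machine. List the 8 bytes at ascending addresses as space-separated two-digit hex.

6B D6 FF 9D 96 1D B5 2D

3293571235224475243 in hexadecimal, padded to 64 bits, is 0x2DB51D969DFFD66B.
Split into bytes (most-significant first): 2D B5 1D 96 9D FF D6 6B.
In little-endian order the low byte comes first in memory.
So at ascending addresses the bytes are 6B D6 FF 9D 96 1D B5 2D.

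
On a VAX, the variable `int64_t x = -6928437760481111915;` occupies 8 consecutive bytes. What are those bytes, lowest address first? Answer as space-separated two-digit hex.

95 D0 1E B6 90 3E D9 9F

Two's complement of -6928437760481111915 in 64 bits: 6928437760481111915 = 0x6026C16F49E12F6B; invert → 0x9FD93E90B61ED094; add 1 → 0x9FD93E90B61ED095.
Split into bytes (most-significant first): 9F D9 3E 90 B6 1E D0 95.
Little-endian: lowest address holds the least-significant byte.
So at ascending addresses the bytes are 95 D0 1E B6 90 3E D9 9F.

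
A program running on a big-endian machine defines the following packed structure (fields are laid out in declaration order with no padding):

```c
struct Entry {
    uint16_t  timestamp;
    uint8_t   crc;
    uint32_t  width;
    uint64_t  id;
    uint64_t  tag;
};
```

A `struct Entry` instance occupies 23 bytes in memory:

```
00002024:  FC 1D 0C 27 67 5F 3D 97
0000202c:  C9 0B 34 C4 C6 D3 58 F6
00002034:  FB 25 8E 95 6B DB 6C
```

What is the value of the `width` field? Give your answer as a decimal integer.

`width` follows `timestamp` (2 B), `crc` (1 B), so it starts at offset 2 + 1 = 3 and occupies 4 bytes.
Bytes at offsets 3..6: 27 67 5F 3D.
Big-endian: lowest address holds the most-significant byte.
The bytes are already most-significant first: 0x27675F3D.
0x27675F3D = 661086013.

661086013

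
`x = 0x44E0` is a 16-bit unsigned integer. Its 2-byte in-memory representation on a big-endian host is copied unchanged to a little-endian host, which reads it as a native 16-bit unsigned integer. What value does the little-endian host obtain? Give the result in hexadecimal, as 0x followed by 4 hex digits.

0xE044

Stored big-endian, the bytes at ascending addresses are 44 E0.
Read back as little-endian, the first byte is least significant, giving 0xE044.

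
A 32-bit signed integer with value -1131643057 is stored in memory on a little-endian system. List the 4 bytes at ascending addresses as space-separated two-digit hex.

Two's complement of -1131643057 in 32 bits: 1131643057 = 0x437380B1; invert → 0xBC8C7F4E; add 1 → 0xBC8C7F4F.
Split into bytes (most-significant first): BC 8C 7F 4F.
In little-endian order the low byte comes first in memory.
So at ascending addresses the bytes are 4F 7F 8C BC.

4F 7F 8C BC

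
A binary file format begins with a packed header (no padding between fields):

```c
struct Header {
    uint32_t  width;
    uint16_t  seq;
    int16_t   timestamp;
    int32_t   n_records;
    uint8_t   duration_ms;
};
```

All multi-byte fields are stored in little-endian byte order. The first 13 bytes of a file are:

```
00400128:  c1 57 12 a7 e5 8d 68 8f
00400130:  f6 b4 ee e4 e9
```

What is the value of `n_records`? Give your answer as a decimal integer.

-454118154

`n_records` follows `width` (4 B), `seq` (2 B), `timestamp` (2 B), so it starts at offset 4 + 2 + 2 = 8 and occupies 4 bytes.
Bytes at offsets 8..11: F6 B4 EE E4.
In little-endian order the low byte comes first in memory.
Reassemble most-significant byte first: E4 EE B4 F6 → 0xE4EEB4F6.
Top bit is set, so as a signed 32-bit value this is 0xE4EEB4F6 − 2^32 = -454118154.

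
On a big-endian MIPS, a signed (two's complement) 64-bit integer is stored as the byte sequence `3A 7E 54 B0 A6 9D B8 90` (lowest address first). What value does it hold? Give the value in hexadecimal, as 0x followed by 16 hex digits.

Big-endian stores the most-significant byte at the lowest address.
The bytes are already most-significant first: 0x3A7E54B0A69DB890.

0x3A7E54B0A69DB890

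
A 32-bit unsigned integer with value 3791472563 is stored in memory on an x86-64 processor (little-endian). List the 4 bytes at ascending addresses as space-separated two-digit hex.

B3 47 FD E1

3791472563 in hexadecimal, padded to 32 bits, is 0xE1FD47B3.
Split into bytes (most-significant first): E1 FD 47 B3.
Little-endian: lowest address holds the least-significant byte.
So at ascending addresses the bytes are B3 47 FD E1.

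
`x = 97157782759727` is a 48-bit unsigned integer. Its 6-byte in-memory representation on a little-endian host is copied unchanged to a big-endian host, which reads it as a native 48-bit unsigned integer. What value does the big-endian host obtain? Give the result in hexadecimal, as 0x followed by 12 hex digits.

97157782759727 in 48-bit hexadecimal is 0x585D4F20E92F.
Stored little-endian, the bytes at ascending addresses are 2F E9 20 4F 5D 58.
Read back as big-endian, the last byte is least significant, giving 0x2FE9204F5D58.

0x2FE9204F5D58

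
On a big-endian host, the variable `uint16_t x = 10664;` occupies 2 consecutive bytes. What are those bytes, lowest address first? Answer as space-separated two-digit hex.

29 A8

10664 in hexadecimal, padded to 16 bits, is 0x29A8.
Split into bytes (most-significant first): 29 A8.
Big-endian: lowest address holds the most-significant byte.
So the memory order matches the most-significant-first order: 29 A8.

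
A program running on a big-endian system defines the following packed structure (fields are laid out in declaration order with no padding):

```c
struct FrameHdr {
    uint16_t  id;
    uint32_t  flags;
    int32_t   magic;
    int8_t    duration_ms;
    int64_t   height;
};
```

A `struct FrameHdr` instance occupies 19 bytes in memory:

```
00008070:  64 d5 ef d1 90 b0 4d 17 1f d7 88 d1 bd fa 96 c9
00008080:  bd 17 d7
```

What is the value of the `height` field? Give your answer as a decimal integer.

`height` follows `id` (2 B), `flags` (4 B), `magic` (4 B), `duration_ms` (1 B), so it starts at offset 2 + 4 + 4 + 1 = 11 and occupies 8 bytes.
Bytes at offsets 11..18: D1 BD FA 96 C9 BD 17 D7.
Big-endian: lowest address holds the most-significant byte.
The bytes are already most-significant first: 0xD1BDFA96C9BD17D7.
Top bit is set, so as a signed 64-bit value this is 0xD1BDFA96C9BD17D7 − 2^64 = -3333232623647647785.

-3333232623647647785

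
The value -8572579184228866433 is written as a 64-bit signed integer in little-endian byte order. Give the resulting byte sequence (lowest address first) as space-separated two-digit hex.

7F 66 21 C3 A6 14 08 89

Two's complement of -8572579184228866433 in 64 bits: 8572579184228866433 = 0x76F7EB593CDE9981; invert → 0x890814A6C321667E; add 1 → 0x890814A6C321667F.
Split into bytes (most-significant first): 89 08 14 A6 C3 21 66 7F.
Little-endian stores the least-significant byte at the lowest address.
So at ascending addresses the bytes are 7F 66 21 C3 A6 14 08 89.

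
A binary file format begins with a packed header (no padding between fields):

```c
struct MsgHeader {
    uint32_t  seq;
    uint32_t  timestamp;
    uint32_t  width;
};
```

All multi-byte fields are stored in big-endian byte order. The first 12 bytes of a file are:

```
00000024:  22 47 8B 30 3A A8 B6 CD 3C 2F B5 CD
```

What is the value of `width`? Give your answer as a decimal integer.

`width` follows `seq` (4 B), `timestamp` (4 B), so it starts at offset 4 + 4 = 8 and occupies 4 bytes.
Bytes at offsets 8..11: 3C 2F B5 CD.
Big-endian: lowest address holds the most-significant byte.
The bytes are already most-significant first: 0x3C2FB5CD.
0x3C2FB5CD = 1009759693.

1009759693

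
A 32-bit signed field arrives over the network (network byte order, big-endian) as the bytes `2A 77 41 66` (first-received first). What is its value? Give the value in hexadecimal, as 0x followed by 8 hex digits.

0x2A774166

Big-endian stores the most-significant byte at the lowest address.
The bytes are already most-significant first: 0x2A774166.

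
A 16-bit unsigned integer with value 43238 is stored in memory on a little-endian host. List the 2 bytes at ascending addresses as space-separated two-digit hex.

E6 A8

43238 in hexadecimal, padded to 16 bits, is 0xA8E6.
Split into bytes (most-significant first): A8 E6.
Little-endian: lowest address holds the least-significant byte.
So at ascending addresses the bytes are E6 A8.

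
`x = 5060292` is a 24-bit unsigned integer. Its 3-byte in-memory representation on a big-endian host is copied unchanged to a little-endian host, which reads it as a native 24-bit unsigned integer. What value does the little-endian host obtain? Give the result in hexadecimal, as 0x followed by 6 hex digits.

0xC4364D

5060292 in 24-bit hexadecimal is 0x4D36C4.
Stored big-endian, the bytes at ascending addresses are 4D 36 C4.
Read back as little-endian, the first byte is least significant, giving 0xC4364D.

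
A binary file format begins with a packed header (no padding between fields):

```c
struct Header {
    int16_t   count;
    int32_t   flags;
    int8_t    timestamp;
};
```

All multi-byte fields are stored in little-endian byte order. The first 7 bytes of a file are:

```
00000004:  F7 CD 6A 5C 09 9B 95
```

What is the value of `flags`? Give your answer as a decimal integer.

-1693885334

`flags` follows `count` (2 bytes), so it starts at byte offset 2 and occupies 4 bytes.
Bytes at offsets 2..5: 6A 5C 09 9B.
Little-endian stores the least-significant byte at the lowest address.
Reassemble most-significant byte first: 9B 09 5C 6A → 0x9B095C6A.
Top bit is set, so as a signed 32-bit value this is 0x9B095C6A − 2^32 = -1693885334.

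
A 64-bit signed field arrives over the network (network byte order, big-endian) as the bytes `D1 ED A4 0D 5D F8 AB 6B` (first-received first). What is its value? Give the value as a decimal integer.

-3319816972984079509

Big-endian stores the most-significant byte at the lowest address.
The bytes are already most-significant first: 0xD1EDA40D5DF8AB6B.
Top bit is set, so as a signed 64-bit value this is 0xD1EDA40D5DF8AB6B − 2^64 = -3319816972984079509.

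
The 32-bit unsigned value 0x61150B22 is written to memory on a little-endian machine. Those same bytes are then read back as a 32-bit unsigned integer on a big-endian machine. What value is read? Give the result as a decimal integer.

Stored little-endian, the bytes at ascending addresses are 22 0B 15 61.
Read back as big-endian, the last byte is least significant, giving 0x220B1561.
0x220B1561 = 571151713.

571151713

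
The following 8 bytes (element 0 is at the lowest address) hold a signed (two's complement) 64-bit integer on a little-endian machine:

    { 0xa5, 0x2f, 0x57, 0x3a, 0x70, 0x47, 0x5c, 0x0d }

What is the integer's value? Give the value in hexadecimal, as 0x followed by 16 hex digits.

0x0D5C47703A572FA5

Little-endian: lowest address holds the least-significant byte.
Reassemble most-significant byte first: 0D 5C 47 70 3A 57 2F A5 → 0x0D5C47703A572FA5.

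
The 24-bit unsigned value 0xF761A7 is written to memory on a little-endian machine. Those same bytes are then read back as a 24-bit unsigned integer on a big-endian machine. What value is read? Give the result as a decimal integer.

Stored little-endian, the bytes at ascending addresses are A7 61 F7.
Read back as big-endian, the last byte is least significant, giving 0xA761F7.
0xA761F7 = 10969591.

10969591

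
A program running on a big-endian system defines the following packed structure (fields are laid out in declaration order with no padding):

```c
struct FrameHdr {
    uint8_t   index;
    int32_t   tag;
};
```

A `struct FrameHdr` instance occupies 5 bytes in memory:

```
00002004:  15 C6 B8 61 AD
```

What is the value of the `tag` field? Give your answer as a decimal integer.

-960994899

`tag` follows `index` (1 byte), so it starts at byte offset 1 and occupies 4 bytes.
Bytes at offsets 1..4: C6 B8 61 AD.
Big-endian stores the most-significant byte at the lowest address.
The bytes are already most-significant first: 0xC6B861AD.
Top bit is set, so as a signed 32-bit value this is 0xC6B861AD − 2^32 = -960994899.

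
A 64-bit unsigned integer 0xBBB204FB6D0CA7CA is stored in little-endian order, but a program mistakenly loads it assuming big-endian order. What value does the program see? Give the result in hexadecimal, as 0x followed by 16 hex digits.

Stored little-endian, the bytes at ascending addresses are CA A7 0C 6D FB 04 B2 BB.
Read back as big-endian, the last byte is least significant, giving 0xCAA70C6DFB04B2BB.

0xCAA70C6DFB04B2BB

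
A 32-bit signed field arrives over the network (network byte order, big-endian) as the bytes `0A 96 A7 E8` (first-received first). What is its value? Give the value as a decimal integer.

In big-endian order the high byte comes first in memory.
The bytes are already most-significant first: 0x0A96A7E8.
0x0A96A7E8 = 177645544.

177645544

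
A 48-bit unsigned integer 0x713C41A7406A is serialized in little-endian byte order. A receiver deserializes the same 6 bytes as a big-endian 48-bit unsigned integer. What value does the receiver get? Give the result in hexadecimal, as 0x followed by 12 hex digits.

Stored little-endian, the bytes at ascending addresses are 6A 40 A7 41 3C 71.
Read back as big-endian, the last byte is least significant, giving 0x6A40A7413C71.

0x6A40A7413C71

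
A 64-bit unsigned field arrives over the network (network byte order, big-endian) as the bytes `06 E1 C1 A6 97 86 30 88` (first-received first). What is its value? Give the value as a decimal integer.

Big-endian: lowest address holds the most-significant byte.
The bytes are already most-significant first: 0x06E1C1A697863088.
0x06E1C1A697863088 = 495890355238350984.

495890355238350984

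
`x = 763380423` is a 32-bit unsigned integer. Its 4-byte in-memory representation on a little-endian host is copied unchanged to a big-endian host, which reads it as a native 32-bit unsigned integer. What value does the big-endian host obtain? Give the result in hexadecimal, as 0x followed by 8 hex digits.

0xC742802D

763380423 in 32-bit hexadecimal is 0x2D8042C7.
Stored little-endian, the bytes at ascending addresses are C7 42 80 2D.
Read back as big-endian, the last byte is least significant, giving 0xC742802D.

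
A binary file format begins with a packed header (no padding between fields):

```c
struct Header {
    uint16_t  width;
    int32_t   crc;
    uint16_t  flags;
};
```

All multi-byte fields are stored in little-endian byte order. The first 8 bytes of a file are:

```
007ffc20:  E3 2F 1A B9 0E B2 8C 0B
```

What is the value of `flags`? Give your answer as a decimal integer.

2956

`flags` follows `width` (2 B), `crc` (4 B), so it starts at offset 2 + 4 = 6 and occupies 2 bytes.
Bytes at offsets 6..7: 8C 0B.
In little-endian order the low byte comes first in memory.
Reassemble most-significant byte first: 0B 8C → 0x0B8C.
0x0B8C = 2956.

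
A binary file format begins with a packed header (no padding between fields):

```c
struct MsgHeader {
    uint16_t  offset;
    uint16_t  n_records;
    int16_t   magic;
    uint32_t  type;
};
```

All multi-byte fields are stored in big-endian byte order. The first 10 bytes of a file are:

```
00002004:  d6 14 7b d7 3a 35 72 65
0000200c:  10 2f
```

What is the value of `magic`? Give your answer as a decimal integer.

`magic` follows `offset` (2 B), `n_records` (2 B), so it starts at offset 2 + 2 = 4 and occupies 2 bytes.
Bytes at offsets 4..5: 3A 35.
Big-endian: lowest address holds the most-significant byte.
The bytes are already most-significant first: 0x3A35.
0x3A35 = 14901.

14901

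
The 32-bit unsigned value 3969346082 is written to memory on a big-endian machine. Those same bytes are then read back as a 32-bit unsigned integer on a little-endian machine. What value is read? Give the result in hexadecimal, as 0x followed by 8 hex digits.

0x226A97EC

3969346082 in 32-bit hexadecimal is 0xEC976A22.
Stored big-endian, the bytes at ascending addresses are EC 97 6A 22.
Read back as little-endian, the first byte is least significant, giving 0x226A97EC.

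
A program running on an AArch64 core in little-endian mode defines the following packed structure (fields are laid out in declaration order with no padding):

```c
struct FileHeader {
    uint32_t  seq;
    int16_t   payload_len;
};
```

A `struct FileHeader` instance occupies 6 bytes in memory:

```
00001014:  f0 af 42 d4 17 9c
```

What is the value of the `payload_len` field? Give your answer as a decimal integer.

-25577

`payload_len` follows `seq` (4 bytes), so it starts at byte offset 4 and occupies 2 bytes.
Bytes at offsets 4..5: 17 9C.
Little-endian stores the least-significant byte at the lowest address.
Reassemble most-significant byte first: 9C 17 → 0x9C17.
Top bit is set, so as a signed 16-bit value this is 0x9C17 − 2^16 = -25577.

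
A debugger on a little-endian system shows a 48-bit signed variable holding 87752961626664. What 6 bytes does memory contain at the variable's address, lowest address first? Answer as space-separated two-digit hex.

87752961626664 in hexadecimal, padded to 48 bits, is 0x4FCF941B1228.
Split into bytes (most-significant first): 4F CF 94 1B 12 28.
Little-endian stores the least-significant byte at the lowest address.
So at ascending addresses the bytes are 28 12 1B 94 CF 4F.

28 12 1B 94 CF 4F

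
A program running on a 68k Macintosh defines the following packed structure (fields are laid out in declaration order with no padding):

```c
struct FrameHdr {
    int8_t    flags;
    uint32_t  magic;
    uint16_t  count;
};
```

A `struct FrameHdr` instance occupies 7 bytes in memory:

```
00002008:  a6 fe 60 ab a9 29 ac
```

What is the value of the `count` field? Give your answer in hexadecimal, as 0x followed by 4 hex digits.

0x29AC

`count` follows `flags` (1 B), `magic` (4 B), so it starts at offset 1 + 4 = 5 and occupies 2 bytes.
Bytes at offsets 5..6: 29 AC.
Big-endian stores the most-significant byte at the lowest address.
The bytes are already most-significant first: 0x29AC.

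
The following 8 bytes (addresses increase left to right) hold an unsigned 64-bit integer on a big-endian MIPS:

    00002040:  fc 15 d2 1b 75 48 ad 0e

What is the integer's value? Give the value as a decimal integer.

In big-endian order the high byte comes first in memory.
The bytes are already most-significant first: 0xFC15D21B7548AD0E.
0xFC15D21B7548AD0E = 18164655687442410766.

18164655687442410766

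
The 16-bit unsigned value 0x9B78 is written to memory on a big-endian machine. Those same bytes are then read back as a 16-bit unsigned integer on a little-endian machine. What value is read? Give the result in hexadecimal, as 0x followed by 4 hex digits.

0x789B

Stored big-endian, the bytes at ascending addresses are 9B 78.
Read back as little-endian, the first byte is least significant, giving 0x789B.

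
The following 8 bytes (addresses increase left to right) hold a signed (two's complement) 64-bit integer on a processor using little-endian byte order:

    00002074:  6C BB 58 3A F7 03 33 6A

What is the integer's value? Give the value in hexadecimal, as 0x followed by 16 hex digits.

0x6A3303F73A58BB6C

Little-endian: lowest address holds the least-significant byte.
Reassemble most-significant byte first: 6A 33 03 F7 3A 58 BB 6C → 0x6A3303F73A58BB6C.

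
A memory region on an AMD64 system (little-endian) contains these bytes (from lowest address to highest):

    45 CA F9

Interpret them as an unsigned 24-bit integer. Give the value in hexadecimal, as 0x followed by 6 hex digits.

0xF9CA45

Little-endian stores the least-significant byte at the lowest address.
Reassemble most-significant byte first: F9 CA 45 → 0xF9CA45.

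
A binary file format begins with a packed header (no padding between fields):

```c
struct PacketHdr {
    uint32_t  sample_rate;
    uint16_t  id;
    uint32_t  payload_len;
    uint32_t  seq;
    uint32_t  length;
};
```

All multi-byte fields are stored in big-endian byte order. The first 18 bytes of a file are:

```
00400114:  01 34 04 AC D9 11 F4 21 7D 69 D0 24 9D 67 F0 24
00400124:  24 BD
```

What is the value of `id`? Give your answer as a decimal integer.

55569

`id` follows `sample_rate` (4 bytes), so it starts at byte offset 4 and occupies 2 bytes.
Bytes at offsets 4..5: D9 11.
In big-endian order the high byte comes first in memory.
The bytes are already most-significant first: 0xD911.
0xD911 = 55569.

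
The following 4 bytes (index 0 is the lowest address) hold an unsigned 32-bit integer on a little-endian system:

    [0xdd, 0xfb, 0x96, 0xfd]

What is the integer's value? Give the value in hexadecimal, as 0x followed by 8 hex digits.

Little-endian: lowest address holds the least-significant byte.
Reassemble most-significant byte first: FD 96 FB DD → 0xFD96FBDD.

0xFD96FBDD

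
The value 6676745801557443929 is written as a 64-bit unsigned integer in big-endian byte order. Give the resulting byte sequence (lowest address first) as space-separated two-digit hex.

6676745801557443929 in hexadecimal, padded to 64 bits, is 0x5CA890EE7D698559.
Split into bytes (most-significant first): 5C A8 90 EE 7D 69 85 59.
Big-endian: lowest address holds the most-significant byte.
So the memory order matches the most-significant-first order: 5C A8 90 EE 7D 69 85 59.

5C A8 90 EE 7D 69 85 59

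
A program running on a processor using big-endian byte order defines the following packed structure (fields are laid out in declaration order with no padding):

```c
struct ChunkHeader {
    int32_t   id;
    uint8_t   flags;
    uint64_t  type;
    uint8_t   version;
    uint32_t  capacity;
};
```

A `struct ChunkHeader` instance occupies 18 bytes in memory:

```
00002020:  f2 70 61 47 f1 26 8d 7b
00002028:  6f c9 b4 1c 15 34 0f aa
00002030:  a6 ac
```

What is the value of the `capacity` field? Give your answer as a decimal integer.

262842028

`capacity` follows `id` (4 B), `flags` (1 B), `type` (8 B), `version` (1 B), so it starts at offset 4 + 1 + 8 + 1 = 14 and occupies 4 bytes.
Bytes at offsets 14..17: 0F AA A6 AC.
In big-endian order the high byte comes first in memory.
The bytes are already most-significant first: 0x0FAAA6AC.
0x0FAAA6AC = 262842028.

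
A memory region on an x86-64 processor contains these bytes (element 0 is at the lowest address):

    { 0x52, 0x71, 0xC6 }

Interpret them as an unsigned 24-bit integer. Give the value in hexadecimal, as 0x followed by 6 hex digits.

0xC67152

Little-endian stores the least-significant byte at the lowest address.
Reassemble most-significant byte first: C6 71 52 → 0xC67152.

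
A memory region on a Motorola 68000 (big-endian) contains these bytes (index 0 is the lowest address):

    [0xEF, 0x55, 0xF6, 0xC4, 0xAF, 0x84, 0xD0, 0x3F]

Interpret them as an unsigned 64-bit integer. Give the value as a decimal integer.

17245961672703922239

Big-endian: lowest address holds the most-significant byte.
The bytes are already most-significant first: 0xEF55F6C4AF84D03F.
0xEF55F6C4AF84D03F = 17245961672703922239.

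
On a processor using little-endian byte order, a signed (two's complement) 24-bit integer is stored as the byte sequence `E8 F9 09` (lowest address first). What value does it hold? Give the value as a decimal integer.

653800

Little-endian stores the least-significant byte at the lowest address.
Reassemble most-significant byte first: 09 F9 E8 → 0x09F9E8.
0x09F9E8 = 653800.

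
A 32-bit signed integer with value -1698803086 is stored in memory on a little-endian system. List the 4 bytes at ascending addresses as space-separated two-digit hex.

72 52 BE 9A

Two's complement of -1698803086 in 32 bits: 1698803086 = 0x6541AD8E; invert → 0x9ABE5271; add 1 → 0x9ABE5272.
Split into bytes (most-significant first): 9A BE 52 72.
Little-endian: lowest address holds the least-significant byte.
So at ascending addresses the bytes are 72 52 BE 9A.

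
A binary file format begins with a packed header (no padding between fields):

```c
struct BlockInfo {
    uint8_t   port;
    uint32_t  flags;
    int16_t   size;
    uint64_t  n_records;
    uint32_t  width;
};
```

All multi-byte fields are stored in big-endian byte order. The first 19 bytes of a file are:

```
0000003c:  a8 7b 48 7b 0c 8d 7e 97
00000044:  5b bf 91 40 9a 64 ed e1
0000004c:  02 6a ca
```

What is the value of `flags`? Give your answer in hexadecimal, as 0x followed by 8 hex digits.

`flags` follows `port` (1 byte), so it starts at byte offset 1 and occupies 4 bytes.
Bytes at offsets 1..4: 7B 48 7B 0C.
In big-endian order the high byte comes first in memory.
The bytes are already most-significant first: 0x7B487B0C.

0x7B487B0C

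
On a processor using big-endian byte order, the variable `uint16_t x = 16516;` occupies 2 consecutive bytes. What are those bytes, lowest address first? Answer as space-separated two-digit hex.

16516 in hexadecimal, padded to 16 bits, is 0x4084.
Split into bytes (most-significant first): 40 84.
In big-endian order the high byte comes first in memory.
So the memory order matches the most-significant-first order: 40 84.

40 84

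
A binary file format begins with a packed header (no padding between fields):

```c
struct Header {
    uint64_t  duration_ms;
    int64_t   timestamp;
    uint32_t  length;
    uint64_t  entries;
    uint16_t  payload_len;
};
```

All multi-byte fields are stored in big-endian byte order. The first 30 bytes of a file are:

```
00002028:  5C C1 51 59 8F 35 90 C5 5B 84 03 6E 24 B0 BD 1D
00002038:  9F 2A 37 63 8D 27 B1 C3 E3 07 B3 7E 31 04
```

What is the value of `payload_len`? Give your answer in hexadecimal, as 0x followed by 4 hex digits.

0x3104

`payload_len` follows `duration_ms` (8 B), `timestamp` (8 B), `length` (4 B), `entries` (8 B), so it starts at offset 8 + 8 + 4 + 8 = 28 and occupies 2 bytes.
Bytes at offsets 28..29: 31 04.
Big-endian: lowest address holds the most-significant byte.
The bytes are already most-significant first: 0x3104.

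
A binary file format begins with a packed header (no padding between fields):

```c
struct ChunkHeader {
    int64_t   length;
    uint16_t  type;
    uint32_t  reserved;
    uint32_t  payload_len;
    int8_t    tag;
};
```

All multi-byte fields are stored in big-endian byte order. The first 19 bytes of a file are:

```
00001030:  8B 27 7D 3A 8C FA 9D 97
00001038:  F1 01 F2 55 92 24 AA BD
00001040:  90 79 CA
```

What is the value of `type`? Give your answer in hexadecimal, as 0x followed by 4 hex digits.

`type` follows `length` (8 bytes), so it starts at byte offset 8 and occupies 2 bytes.
Bytes at offsets 8..9: F1 01.
Big-endian: lowest address holds the most-significant byte.
The bytes are already most-significant first: 0xF101.

0xF101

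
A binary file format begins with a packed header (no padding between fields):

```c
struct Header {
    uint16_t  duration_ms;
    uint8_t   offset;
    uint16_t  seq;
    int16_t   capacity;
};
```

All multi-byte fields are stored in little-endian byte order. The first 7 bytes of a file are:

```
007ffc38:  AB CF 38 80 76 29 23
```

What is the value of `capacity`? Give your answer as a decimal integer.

9001

`capacity` follows `duration_ms` (2 B), `offset` (1 B), `seq` (2 B), so it starts at offset 2 + 1 + 2 = 5 and occupies 2 bytes.
Bytes at offsets 5..6: 29 23.
Little-endian: lowest address holds the least-significant byte.
Reassemble most-significant byte first: 23 29 → 0x2329.
0x2329 = 9001.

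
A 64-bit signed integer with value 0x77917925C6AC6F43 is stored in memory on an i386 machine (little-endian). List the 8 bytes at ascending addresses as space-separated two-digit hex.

43 6F AC C6 25 79 91 77

Split into bytes (most-significant first): 77 91 79 25 C6 AC 6F 43.
In little-endian order the low byte comes first in memory.
So at ascending addresses the bytes are 43 6F AC C6 25 79 91 77.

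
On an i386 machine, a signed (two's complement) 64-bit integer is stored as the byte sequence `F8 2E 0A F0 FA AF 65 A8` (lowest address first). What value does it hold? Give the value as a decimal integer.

Little-endian: lowest address holds the least-significant byte.
Reassemble most-significant byte first: A8 65 AF FA F0 0A 2E F8 → 0xA865AFFAF00A2EF8.
Top bit is set, so as a signed 64-bit value this is 0xA865AFFAF00A2EF8 − 2^64 = -6312445810385998088.

-6312445810385998088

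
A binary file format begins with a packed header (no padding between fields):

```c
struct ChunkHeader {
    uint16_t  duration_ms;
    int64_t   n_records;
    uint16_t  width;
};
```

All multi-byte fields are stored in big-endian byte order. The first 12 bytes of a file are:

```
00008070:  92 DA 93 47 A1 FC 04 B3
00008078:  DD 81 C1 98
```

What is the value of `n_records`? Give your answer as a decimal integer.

-7834114923004961407

`n_records` follows `duration_ms` (2 bytes), so it starts at byte offset 2 and occupies 8 bytes.
Bytes at offsets 2..9: 93 47 A1 FC 04 B3 DD 81.
In big-endian order the high byte comes first in memory.
The bytes are already most-significant first: 0x9347A1FC04B3DD81.
Top bit is set, so as a signed 64-bit value this is 0x9347A1FC04B3DD81 − 2^64 = -7834114923004961407.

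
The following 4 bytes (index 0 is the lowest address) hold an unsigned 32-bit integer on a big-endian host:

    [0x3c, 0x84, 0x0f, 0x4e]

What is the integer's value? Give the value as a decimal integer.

1015287630

In big-endian order the high byte comes first in memory.
The bytes are already most-significant first: 0x3C840F4E.
0x3C840F4E = 1015287630.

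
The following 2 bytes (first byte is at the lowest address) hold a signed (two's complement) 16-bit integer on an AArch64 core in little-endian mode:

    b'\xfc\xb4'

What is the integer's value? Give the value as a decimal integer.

-19204

Little-endian stores the least-significant byte at the lowest address.
Reassemble most-significant byte first: B4 FC → 0xB4FC.
Top bit is set, so as a signed 16-bit value this is 0xB4FC − 2^16 = -19204.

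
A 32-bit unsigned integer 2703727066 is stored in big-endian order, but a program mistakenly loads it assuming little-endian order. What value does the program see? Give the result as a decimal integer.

3667470241

2703727066 in 32-bit hexadecimal is 0xA12799DA.
Stored big-endian, the bytes at ascending addresses are A1 27 99 DA.
Read back as little-endian, the first byte is least significant, giving 0xDA9927A1.
0xDA9927A1 = 3667470241.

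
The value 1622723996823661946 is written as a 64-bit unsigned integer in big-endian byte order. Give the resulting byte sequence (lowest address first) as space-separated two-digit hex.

1622723996823661946 in hexadecimal, padded to 64 bits, is 0x168512E0A72D2D7A.
Split into bytes (most-significant first): 16 85 12 E0 A7 2D 2D 7A.
In big-endian order the high byte comes first in memory.
So the memory order matches the most-significant-first order: 16 85 12 E0 A7 2D 2D 7A.

16 85 12 E0 A7 2D 2D 7A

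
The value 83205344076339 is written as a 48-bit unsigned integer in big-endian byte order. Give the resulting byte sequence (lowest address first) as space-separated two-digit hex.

83205344076339 in hexadecimal, padded to 48 bits, is 0x4BACC0FA2233.
Split into bytes (most-significant first): 4B AC C0 FA 22 33.
In big-endian order the high byte comes first in memory.
So the memory order matches the most-significant-first order: 4B AC C0 FA 22 33.

4B AC C0 FA 22 33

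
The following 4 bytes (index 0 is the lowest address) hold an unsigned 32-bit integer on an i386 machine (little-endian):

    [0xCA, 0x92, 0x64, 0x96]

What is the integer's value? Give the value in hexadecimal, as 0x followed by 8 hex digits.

0x966492CA

Little-endian: lowest address holds the least-significant byte.
Reassemble most-significant byte first: 96 64 92 CA → 0x966492CA.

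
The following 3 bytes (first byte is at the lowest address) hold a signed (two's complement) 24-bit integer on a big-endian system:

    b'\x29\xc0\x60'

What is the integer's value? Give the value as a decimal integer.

2736224

Big-endian: lowest address holds the most-significant byte.
The bytes are already most-significant first: 0x29C060.
0x29C060 = 2736224.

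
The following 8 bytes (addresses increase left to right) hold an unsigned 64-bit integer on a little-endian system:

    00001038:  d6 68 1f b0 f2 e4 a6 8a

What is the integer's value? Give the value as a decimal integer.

In little-endian order the low byte comes first in memory.
Reassemble most-significant byte first: 8A A6 E4 F2 B0 1F 68 D6 → 0x8AA6E4F2B01F68D6.
0x8AA6E4F2B01F68D6 = 9990924554356091094.

9990924554356091094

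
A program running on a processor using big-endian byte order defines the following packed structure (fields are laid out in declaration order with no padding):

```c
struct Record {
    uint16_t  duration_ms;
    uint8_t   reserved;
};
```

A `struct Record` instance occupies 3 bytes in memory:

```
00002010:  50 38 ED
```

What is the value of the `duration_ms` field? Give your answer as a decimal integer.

20536

`duration_ms` is the first field, at byte offset 0, occupying 2 bytes.
Bytes at offsets 0..1: 50 38.
Big-endian stores the most-significant byte at the lowest address.
The bytes are already most-significant first: 0x5038.
0x5038 = 20536.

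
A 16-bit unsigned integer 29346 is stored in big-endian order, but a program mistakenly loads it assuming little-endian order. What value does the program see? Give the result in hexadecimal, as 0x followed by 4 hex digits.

29346 in 16-bit hexadecimal is 0x72A2.
Stored big-endian, the bytes at ascending addresses are 72 A2.
Read back as little-endian, the first byte is least significant, giving 0xA272.

0xA272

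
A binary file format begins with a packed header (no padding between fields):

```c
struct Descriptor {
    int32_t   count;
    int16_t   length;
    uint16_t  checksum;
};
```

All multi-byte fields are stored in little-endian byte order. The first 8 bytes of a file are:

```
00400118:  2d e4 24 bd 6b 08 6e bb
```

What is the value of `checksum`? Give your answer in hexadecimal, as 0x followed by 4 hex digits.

`checksum` follows `count` (4 B), `length` (2 B), so it starts at offset 4 + 2 = 6 and occupies 2 bytes.
Bytes at offsets 6..7: 6E BB.
Little-endian stores the least-significant byte at the lowest address.
Reassemble most-significant byte first: BB 6E → 0xBB6E.

0xBB6E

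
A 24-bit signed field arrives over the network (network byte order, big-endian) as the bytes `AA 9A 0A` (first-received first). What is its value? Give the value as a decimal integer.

Big-endian stores the most-significant byte at the lowest address.
The bytes are already most-significant first: 0xAA9A0A.
Top bit is set, so as a signed 24-bit value this is 0xAA9A0A − 2^24 = -5596662.

-5596662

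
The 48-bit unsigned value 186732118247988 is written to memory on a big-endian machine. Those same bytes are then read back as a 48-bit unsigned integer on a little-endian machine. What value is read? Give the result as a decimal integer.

186732118247988 in 48-bit hexadecimal is 0xA9D4F5938A34.
Stored big-endian, the bytes at ascending addresses are A9 D4 F5 93 8A 34.
Read back as little-endian, the first byte is least significant, giving 0x348A93F5D4A9.
0x348A93F5D4A9 = 57769792492713.

57769792492713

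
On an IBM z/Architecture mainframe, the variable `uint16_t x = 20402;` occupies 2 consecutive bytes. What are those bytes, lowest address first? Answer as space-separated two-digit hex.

20402 in hexadecimal, padded to 16 bits, is 0x4FB2.
Split into bytes (most-significant first): 4F B2.
In big-endian order the high byte comes first in memory.
So the memory order matches the most-significant-first order: 4F B2.

4F B2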